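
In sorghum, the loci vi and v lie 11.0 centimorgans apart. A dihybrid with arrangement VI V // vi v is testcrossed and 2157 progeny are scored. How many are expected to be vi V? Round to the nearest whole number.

119

A map distance of 11.0 centimorgans corresponds to a recombination frequency of 0.110.
The F1 is VI V / vi v, so vi V is a recombinant gamete class with expected frequency r/2 = 0.110/2 = 0.0550.
Expected number = 0.0550 × 2157 = 118.64 ≈ 119.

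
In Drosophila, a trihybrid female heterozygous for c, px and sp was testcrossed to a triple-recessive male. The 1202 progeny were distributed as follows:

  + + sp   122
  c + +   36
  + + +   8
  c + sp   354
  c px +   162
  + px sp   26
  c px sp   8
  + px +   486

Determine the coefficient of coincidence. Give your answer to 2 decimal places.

The two most frequent reciprocal classes, c + sp and + px +, are the parental types, so the F1 was c + sp / + px +.
The two rarest classes, c px sp and + + +, are the double crossovers. Comparing them with the parentals, only the px allele has switched, so px is the middle locus and the order is sp – px – c.
sp–px: (62 + 16)/1202 = 0.0649; px–c: (284 + 16)/1202 = 0.2496.
Expected DCO frequency = 0.0649 × 0.2496 ≈ 0.01620; observed = 16/1202 ≈ 0.01331.
Coefficient of coincidence = 0.01331/0.01620 ≈ 0.82.

0.82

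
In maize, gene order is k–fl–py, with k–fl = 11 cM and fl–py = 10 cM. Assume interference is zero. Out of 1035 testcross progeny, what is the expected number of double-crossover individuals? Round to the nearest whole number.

11

Map distances give recombination frequencies of 0.110 and 0.100 for the two intervals.
With no interference, expected double-crossover frequency = 0.110 × 0.100 = 0.01100.
Expected number = 0.01100 × 1035 = 11.39 ≈ 11.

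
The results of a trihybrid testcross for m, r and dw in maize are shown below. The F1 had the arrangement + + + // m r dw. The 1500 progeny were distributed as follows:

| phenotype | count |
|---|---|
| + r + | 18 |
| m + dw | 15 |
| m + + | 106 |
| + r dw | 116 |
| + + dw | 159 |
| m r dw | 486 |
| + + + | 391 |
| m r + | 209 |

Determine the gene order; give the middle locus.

r

The two rarest classes, + r + and m + dw, are the double crossovers. Comparing them with the parentals, only the r allele has switched, so r is the middle locus and the order is m – r – dw.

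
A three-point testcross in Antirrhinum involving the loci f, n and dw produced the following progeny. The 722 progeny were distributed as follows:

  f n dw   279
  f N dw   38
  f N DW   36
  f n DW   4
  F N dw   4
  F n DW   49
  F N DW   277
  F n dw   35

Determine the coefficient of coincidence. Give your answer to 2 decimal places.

0.77

The two most frequent reciprocal classes, F N DW and f n dw, are the parental types, so the F1 was F N DW / f n dw.
The two rarest classes, F N dw and f n DW, are the double crossovers. Comparing them with the parentals, only the dw allele has switched, so dw is the middle locus and the order is f – dw – n.
f–dw: (71 + 8)/722 = 0.1094; dw–n: (87 + 8)/722 = 0.1316.
Expected DCO frequency = 0.1094 × 0.1316 ≈ 0.01440; observed = 8/722 ≈ 0.01108.
Coefficient of coincidence = 0.01108/0.01440 ≈ 0.77.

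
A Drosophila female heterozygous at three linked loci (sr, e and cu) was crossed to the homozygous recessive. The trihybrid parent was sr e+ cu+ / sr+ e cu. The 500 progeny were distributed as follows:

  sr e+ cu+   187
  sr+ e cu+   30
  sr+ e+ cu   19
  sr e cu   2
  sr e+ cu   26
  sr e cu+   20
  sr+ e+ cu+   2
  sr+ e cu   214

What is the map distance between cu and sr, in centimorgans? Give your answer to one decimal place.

12.0 centimorgans

The two rarest classes, sr+ e+ cu+ and sr e cu, are the double crossovers. Comparing them with the parentals, only the sr allele has switched, so sr is the middle locus and the order is e – sr – cu.
Crossovers in the sr–cu interval produce the single-crossover classes sr e+ cu and sr+ e cu+ (26 + 30 = 56) plus the double crossovers (4).
RF(sr–cu) = (56 + 4) / 500 = 60/500 = 0.1200 → 12.0 centimorgans.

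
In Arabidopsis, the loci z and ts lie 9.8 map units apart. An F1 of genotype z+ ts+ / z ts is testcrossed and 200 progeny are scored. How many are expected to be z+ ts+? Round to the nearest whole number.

A map distance of 9.8 map units corresponds to a recombination frequency of 0.098.
The F1 is z+ ts+ / z ts, so z+ ts+ is a parental gamete class with expected frequency (1 − r)/2 = 0.902/2 = 0.4510.
Expected number = 0.4510 × 200 = 90.20 ≈ 90.

90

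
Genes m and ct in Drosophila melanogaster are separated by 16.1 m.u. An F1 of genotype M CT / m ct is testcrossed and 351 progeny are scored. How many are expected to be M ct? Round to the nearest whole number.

28

A map distance of 16.1 m.u. corresponds to a recombination frequency of 0.161.
The F1 is M CT / m ct, so M ct is a recombinant gamete class with expected frequency r/2 = 0.161/2 = 0.0805.
Expected number = 0.0805 × 351 = 28.26 ≈ 28.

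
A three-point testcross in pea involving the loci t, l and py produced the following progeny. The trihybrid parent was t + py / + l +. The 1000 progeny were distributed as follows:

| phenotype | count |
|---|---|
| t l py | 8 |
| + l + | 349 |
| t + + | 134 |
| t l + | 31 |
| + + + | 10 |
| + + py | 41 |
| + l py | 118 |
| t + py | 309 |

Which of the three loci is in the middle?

l

The two rarest classes, t l py and + + +, are the double crossovers. Comparing them with the parentals, only the l allele has switched, so l is the middle locus and the order is t – l – py.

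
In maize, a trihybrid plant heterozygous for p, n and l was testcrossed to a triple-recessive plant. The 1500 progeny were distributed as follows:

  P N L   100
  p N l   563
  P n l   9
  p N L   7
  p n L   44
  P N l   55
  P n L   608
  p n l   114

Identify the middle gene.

l

The two most frequent reciprocal classes, p N l and P n L, are the parental types, so the F1 was p N l / P n L.
The two rarest classes, p N L and P n l, are the double crossovers. Comparing them with the parentals, only the l allele has switched, so l is the middle locus and the order is p – l – n.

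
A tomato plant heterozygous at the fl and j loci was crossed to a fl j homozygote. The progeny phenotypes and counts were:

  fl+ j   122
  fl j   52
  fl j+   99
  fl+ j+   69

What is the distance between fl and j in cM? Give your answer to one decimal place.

35.4 cM

The two most frequent classes, fl+ j (122) and fl j+ (99), are the parental types, so the F1 was fl+ j / fl j+.
The recombinant classes are fl+ j+ and fl j: 69 + 52 = 121.
Recombination frequency = 121/342 = 0.3538 ≈ 35.4%, i.e. 35.4 cM.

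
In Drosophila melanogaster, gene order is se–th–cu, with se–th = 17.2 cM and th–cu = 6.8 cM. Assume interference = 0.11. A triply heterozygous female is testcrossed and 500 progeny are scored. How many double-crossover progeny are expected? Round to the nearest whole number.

Map distances give recombination frequencies of 0.172 and 0.068 for the two intervals.
With interference 0.11 (so coincidence = 0.89), expected double-crossover frequency = 0.172 × 0.068 × 0.89 = 0.01041.
Expected number = 0.01041 × 500 = 5.20 ≈ 5.

5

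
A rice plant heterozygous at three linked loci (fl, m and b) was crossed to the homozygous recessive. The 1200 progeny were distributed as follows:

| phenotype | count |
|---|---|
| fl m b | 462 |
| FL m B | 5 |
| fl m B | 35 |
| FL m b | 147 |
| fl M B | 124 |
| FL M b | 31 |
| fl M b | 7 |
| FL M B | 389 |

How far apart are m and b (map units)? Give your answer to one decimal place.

The two most frequent reciprocal classes, fl m b and FL M B, are the parental types, so the F1 was fl m b / FL M B.
The two rarest classes, fl M b and FL m B, are the double crossovers. Comparing them with the parentals, only the m allele has switched, so m is the middle locus and the order is fl – m – b.
Crossovers in the m–b interval produce the single-crossover classes fl m B and FL M b (35 + 31 = 66) plus the double crossovers (12).
RF(m–b) = (66 + 12) / 1200 = 78/1200 = 0.0650 → 6.5 map units.

6.5 map units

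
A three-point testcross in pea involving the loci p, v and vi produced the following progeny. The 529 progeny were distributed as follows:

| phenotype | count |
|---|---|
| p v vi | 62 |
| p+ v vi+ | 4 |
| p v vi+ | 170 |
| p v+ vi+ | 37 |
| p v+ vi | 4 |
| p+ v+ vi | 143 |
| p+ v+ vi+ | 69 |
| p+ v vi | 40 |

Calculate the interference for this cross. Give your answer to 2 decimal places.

0.64

The two most frequent reciprocal classes, p+ v+ vi and p v vi+, are the parental types, so the F1 was p+ v+ vi / p v vi+.
The two rarest classes, p v+ vi and p+ v vi+, are the double crossovers. Comparing them with the parentals, only the p allele has switched, so p is the middle locus and the order is vi – p – v.
vi–p: (131 + 8)/529 = 0.2628; p–v: (77 + 8)/529 = 0.1607.
Expected DCO frequency = 0.2628 × 0.1607 ≈ 0.04223; observed = 8/529 ≈ 0.01512.
Coefficient of coincidence = 0.01512/0.04223 ≈ 0.36; interference = 1 − 0.36 = 0.64.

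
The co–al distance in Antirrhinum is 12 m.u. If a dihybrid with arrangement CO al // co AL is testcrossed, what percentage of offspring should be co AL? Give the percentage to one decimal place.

A map distance of 12 m.u. corresponds to a recombination frequency of 0.120.
The F1 is CO al / co AL, so co AL is a parental gamete class with expected frequency (1 − r)/2 = 0.880/2 = 0.4400.
That is 0.4400 = 44.0% of the progeny.

44.0%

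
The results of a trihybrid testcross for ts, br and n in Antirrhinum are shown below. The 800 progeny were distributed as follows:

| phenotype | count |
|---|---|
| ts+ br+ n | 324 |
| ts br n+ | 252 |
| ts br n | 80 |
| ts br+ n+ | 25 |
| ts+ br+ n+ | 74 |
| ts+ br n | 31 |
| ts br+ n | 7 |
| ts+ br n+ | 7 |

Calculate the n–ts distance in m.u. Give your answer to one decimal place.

21.0 m.u.

The two most frequent reciprocal classes, ts br n+ and ts+ br+ n, are the parental types, so the F1 was ts br n+ / ts+ br+ n.
The two rarest classes, ts+ br n+ and ts br+ n, are the double crossovers. Comparing them with the parentals, only the ts allele has switched, so ts is the middle locus and the order is n – ts – br.
Crossovers in the n–ts interval produce the single-crossover classes ts br n and ts+ br+ n+ (80 + 74 = 154) plus the double crossovers (14).
RF(n–ts) = (154 + 14) / 800 = 168/800 = 0.2100 → 21.0 m.u.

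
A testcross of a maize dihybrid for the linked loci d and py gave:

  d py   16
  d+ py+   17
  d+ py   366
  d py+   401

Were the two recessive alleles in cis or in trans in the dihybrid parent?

The two most frequent classes are d+ py (366) and d py+ (401); these are the parental (non-recombinant) types.
So the F1 carried d+ py on one chromosome and d py+ on the other — the recessive alleles are on opposite chromosomes (trans / repulsion).

trans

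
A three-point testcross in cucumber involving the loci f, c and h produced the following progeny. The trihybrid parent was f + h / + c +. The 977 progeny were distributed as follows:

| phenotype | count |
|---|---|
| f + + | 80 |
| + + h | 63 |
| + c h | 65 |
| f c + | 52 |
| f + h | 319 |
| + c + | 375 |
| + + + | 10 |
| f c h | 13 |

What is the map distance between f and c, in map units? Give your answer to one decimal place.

The two rarest classes, f c h and + + +, are the double crossovers. Comparing them with the parentals, only the c allele has switched, so c is the middle locus and the order is f – c – h.
Crossovers in the f–c interval produce the single-crossover classes + + h and f c + (63 + 52 = 115) plus the double crossovers (23).
RF(f–c) = (115 + 23) / 977 = 138/977 = 0.1412 → 14.1 map units.

14.1 map units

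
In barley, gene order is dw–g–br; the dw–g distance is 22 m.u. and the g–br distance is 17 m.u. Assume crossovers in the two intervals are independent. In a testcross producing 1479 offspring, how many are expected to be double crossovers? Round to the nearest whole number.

Map distances give recombination frequencies of 0.220 and 0.170 for the two intervals.
With no interference, expected double-crossover frequency = 0.220 × 0.170 = 0.03740.
Expected number = 0.03740 × 1479 = 55.31 ≈ 55.

55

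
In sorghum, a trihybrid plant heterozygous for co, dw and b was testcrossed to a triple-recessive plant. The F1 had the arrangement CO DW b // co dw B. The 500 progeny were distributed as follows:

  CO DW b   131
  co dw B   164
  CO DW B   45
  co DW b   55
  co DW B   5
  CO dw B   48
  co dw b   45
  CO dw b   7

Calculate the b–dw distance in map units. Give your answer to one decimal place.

20.4 map units

The two rarest classes, CO dw b and co DW B, are the double crossovers. Comparing them with the parentals, only the dw allele has switched, so dw is the middle locus and the order is b – dw – co.
Crossovers in the b–dw interval produce the single-crossover classes CO DW B and co dw b (45 + 45 = 90) plus the double crossovers (12).
RF(b–dw) = (90 + 12) / 500 = 102/500 = 0.2040 → 20.4 map units.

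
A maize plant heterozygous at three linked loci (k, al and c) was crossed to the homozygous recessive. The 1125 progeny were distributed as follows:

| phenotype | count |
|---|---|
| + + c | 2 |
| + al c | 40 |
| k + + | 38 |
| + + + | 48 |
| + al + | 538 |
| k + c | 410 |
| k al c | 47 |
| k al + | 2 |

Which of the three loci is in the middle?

k

The two most frequent reciprocal classes, + al + and k + c, are the parental types, so the F1 was + al + / k + c.
The two rarest classes, k al + and + + c, are the double crossovers. Comparing them with the parentals, only the k allele has switched, so k is the middle locus and the order is al – k – c.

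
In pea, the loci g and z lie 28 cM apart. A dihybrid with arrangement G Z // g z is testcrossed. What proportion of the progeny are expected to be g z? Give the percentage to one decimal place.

36.0%

A map distance of 28 cM corresponds to a recombination frequency of 0.280.
The F1 is G Z / g z, so g z is a parental gamete class with expected frequency (1 − r)/2 = 0.720/2 = 0.3600.
That is 0.3600 = 36.0% of the progeny.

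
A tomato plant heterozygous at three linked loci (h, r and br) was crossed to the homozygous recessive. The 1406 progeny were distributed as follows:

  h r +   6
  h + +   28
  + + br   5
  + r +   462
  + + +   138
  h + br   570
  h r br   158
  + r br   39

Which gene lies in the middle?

The two most frequent reciprocal classes, + r + and h + br, are the parental types, so the F1 was + r + / h + br.
The two rarest classes, h r + and + + br, are the double crossovers. Comparing them with the parentals, only the h allele has switched, so h is the middle locus and the order is r – h – br.

h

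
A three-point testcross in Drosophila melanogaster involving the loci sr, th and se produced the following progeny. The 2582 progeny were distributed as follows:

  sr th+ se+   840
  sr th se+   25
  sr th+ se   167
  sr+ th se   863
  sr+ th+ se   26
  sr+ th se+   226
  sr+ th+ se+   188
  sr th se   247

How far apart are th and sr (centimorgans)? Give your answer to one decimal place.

18.8 centimorgans

The two most frequent reciprocal classes, sr+ th se and sr th+ se+, are the parental types, so the F1 was sr+ th se / sr th+ se+.
The two rarest classes, sr+ th+ se and sr th se+, are the double crossovers. Comparing them with the parentals, only the th allele has switched, so th is the middle locus and the order is sr – th – se.
Crossovers in the sr–th interval produce the single-crossover classes sr th se and sr+ th+ se+ (247 + 188 = 435) plus the double crossovers (51).
RF(sr–th) = (435 + 51) / 2582 = 486/2582 = 0.1882 → 18.8 centimorgans.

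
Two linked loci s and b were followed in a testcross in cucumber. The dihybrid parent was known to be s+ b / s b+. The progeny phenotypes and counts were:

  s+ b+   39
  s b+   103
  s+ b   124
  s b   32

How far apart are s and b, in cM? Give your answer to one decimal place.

23.8 cM

The recombinant classes are s+ b+ and s b: 39 + 32 = 71.
Recombination frequency = 71/298 = 0.2383 ≈ 23.8%, i.e. 23.8 cM.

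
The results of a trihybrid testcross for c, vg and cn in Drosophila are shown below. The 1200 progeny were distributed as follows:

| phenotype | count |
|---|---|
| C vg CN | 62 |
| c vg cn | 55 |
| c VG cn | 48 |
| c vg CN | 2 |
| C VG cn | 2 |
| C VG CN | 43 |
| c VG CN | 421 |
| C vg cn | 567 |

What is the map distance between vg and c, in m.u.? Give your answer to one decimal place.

8.5 m.u.

The two most frequent reciprocal classes, c VG CN and C vg cn, are the parental types, so the F1 was c VG CN / C vg cn.
The two rarest classes, c vg CN and C VG cn, are the double crossovers. Comparing them with the parentals, only the vg allele has switched, so vg is the middle locus and the order is cn – vg – c.
Crossovers in the vg–c interval produce the single-crossover classes C VG CN and c vg cn (43 + 55 = 98) plus the double crossovers (4).
RF(vg–c) = (98 + 4) / 1200 = 102/1200 = 0.0850 → 8.5 m.u.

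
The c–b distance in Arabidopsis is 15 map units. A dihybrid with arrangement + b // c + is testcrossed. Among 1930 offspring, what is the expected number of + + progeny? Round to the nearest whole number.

145

A map distance of 15 map units corresponds to a recombination frequency of 0.150.
The F1 is + b / c +, so + + is a recombinant gamete class with expected frequency r/2 = 0.150/2 = 0.0750.
Expected number = 0.0750 × 1930 = 144.75 ≈ 145.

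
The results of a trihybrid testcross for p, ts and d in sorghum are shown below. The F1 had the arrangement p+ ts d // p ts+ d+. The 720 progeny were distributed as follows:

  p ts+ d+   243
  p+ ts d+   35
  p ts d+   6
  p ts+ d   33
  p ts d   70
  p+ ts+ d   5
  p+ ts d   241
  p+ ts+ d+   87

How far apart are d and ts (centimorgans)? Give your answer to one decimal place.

11.0 centimorgans

The two rarest classes, p+ ts+ d and p ts d+, are the double crossovers. Comparing them with the parentals, only the ts allele has switched, so ts is the middle locus and the order is d – ts – p.
Crossovers in the d–ts interval produce the single-crossover classes p+ ts d+ and p ts+ d (35 + 33 = 68) plus the double crossovers (11).
RF(d–ts) = (68 + 11) / 720 = 79/720 = 0.1097 → 11.0 centimorgans.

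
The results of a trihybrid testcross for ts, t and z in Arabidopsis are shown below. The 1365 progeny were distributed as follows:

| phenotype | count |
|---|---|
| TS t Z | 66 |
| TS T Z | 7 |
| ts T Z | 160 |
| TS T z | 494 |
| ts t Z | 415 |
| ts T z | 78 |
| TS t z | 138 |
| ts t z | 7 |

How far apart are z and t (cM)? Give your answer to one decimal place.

The two most frequent reciprocal classes, TS T z and ts t Z, are the parental types, so the F1 was TS T z / ts t Z.
The two rarest classes, TS T Z and ts t z, are the double crossovers. Comparing them with the parentals, only the z allele has switched, so z is the middle locus and the order is t – z – ts.
Crossovers in the t–z interval produce the single-crossover classes TS t z and ts T Z (138 + 160 = 298) plus the double crossovers (14).
RF(t–z) = (298 + 14) / 1365 = 312/1365 = 0.2286 → 22.9 cM.

22.9 cM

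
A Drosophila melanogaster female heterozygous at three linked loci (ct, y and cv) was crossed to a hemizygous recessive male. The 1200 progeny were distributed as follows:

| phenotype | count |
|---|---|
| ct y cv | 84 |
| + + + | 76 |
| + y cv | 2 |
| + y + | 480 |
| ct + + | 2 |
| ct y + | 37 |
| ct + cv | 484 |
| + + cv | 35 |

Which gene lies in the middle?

cv

The two most frequent reciprocal classes, + y + and ct + cv, are the parental types, so the F1 was + y + / ct + cv.
The two rarest classes, + y cv and ct + +, are the double crossovers. Comparing them with the parentals, only the cv allele has switched, so cv is the middle locus and the order is y – cv – ct.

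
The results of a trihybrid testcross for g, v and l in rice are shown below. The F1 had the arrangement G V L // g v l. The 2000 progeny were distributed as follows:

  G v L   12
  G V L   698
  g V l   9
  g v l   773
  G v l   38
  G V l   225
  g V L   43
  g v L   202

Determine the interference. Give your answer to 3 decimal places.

0.081

The two rarest classes, G v L and g V l, are the double crossovers. Comparing them with the parentals, only the v allele has switched, so v is the middle locus and the order is g – v – l.
g–v: (81 + 21)/2000 = 0.0510; v–l: (427 + 21)/2000 = 0.2240.
Expected DCO frequency = 0.0510 × 0.2240 ≈ 0.01142; observed = 21/2000 ≈ 0.01050.
Coefficient of coincidence = 0.01050/0.01142 ≈ 0.919; interference = 1 − 0.919 = 0.081.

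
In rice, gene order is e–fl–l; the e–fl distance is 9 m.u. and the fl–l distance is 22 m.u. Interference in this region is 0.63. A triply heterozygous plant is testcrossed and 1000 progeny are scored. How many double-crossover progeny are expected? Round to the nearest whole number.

7

Map distances give recombination frequencies of 0.090 and 0.220 for the two intervals.
With interference 0.63 (so coincidence = 0.37), expected double-crossover frequency = 0.090 × 0.220 × 0.37 = 0.00733.
Expected number = 0.00733 × 1000 = 7.33 ≈ 7.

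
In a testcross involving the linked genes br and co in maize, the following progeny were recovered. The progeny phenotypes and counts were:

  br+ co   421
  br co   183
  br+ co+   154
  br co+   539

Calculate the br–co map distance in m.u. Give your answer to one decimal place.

The two most frequent classes, br+ co (421) and br co+ (539), are the parental types, so the F1 was br+ co / br co+.
The recombinant classes are br+ co+ and br co: 154 + 183 = 337.
Recombination frequency = 337/1297 = 0.2598 ≈ 26.0%, i.e. 26.0 m.u.

26.0 m.u.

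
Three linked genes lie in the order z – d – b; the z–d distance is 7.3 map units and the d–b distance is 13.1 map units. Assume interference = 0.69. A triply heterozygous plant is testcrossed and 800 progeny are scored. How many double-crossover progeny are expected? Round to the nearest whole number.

2

Map distances give recombination frequencies of 0.073 and 0.131 for the two intervals.
With interference 0.69 (so coincidence = 0.31), expected double-crossover frequency = 0.073 × 0.131 × 0.31 = 0.00296.
Expected number = 0.00296 × 800 = 2.37 ≈ 2.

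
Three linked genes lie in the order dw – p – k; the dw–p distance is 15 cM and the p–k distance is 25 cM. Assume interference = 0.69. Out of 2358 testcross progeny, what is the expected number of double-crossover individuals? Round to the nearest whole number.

Map distances give recombination frequencies of 0.150 and 0.250 for the two intervals.
With interference 0.69 (so coincidence = 0.31), expected double-crossover frequency = 0.150 × 0.250 × 0.31 = 0.01163.
Expected number = 0.01163 × 2358 = 27.41 ≈ 27.

27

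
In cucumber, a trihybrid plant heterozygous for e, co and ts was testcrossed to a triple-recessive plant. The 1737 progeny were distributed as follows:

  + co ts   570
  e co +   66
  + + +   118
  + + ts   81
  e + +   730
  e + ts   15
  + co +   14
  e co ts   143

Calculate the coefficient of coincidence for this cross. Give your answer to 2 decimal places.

0.99

The two most frequent reciprocal classes, + co ts and e + +, are the parental types, so the F1 was + co ts / e + +.
The two rarest classes, + co + and e + ts, are the double crossovers. Comparing them with the parentals, only the ts allele has switched, so ts is the middle locus and the order is co – ts – e.
co–ts: (147 + 29)/1737 = 0.1013; ts–e: (261 + 29)/1737 = 0.1670.
Expected DCO frequency = 0.1013 × 0.1670 ≈ 0.01692; observed = 29/1737 ≈ 0.01670.
Coefficient of coincidence = 0.01670/0.01692 ≈ 0.99.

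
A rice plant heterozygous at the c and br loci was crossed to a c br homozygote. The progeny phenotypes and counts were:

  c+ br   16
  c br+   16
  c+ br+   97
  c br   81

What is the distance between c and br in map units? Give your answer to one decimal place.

15.2 map units

The two most frequent classes, c+ br+ (97) and c br (81), are the parental types, so the F1 was c+ br+ / c br.
The recombinant classes are c+ br and c br+: 16 + 16 = 32.
Recombination frequency = 32/210 = 0.1524 ≈ 15.2%, i.e. 15.2 map units.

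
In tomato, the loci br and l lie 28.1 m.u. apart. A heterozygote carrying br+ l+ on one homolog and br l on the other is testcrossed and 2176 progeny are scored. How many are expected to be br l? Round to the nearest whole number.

A map distance of 28.1 m.u. corresponds to a recombination frequency of 0.281.
The F1 is br+ l+ / br l, so br l is a parental gamete class with expected frequency (1 − r)/2 = 0.719/2 = 0.3595.
Expected number = 0.3595 × 2176 = 782.27 ≈ 782.

782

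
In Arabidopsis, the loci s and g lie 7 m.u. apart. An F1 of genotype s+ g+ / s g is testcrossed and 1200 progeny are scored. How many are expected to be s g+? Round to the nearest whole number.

42

A map distance of 7 m.u. corresponds to a recombination frequency of 0.070.
The F1 is s+ g+ / s g, so s g+ is a recombinant gamete class with expected frequency r/2 = 0.070/2 = 0.0350.
Expected number = 0.0350 × 1200 = 42.00 ≈ 42.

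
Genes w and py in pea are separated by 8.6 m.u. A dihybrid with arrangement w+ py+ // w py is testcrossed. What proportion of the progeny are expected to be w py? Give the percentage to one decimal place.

A map distance of 8.6 m.u. corresponds to a recombination frequency of 0.086.
The F1 is w+ py+ / w py, so w py is a parental gamete class with expected frequency (1 − r)/2 = 0.914/2 = 0.4570.
That is 0.4570 = 45.7% of the progeny.

45.7%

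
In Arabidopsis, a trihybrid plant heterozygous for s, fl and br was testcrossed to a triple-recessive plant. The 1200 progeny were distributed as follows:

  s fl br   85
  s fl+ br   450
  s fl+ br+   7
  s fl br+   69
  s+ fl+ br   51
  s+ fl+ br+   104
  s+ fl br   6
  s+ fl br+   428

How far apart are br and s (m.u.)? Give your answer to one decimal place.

The two most frequent reciprocal classes, s+ fl br+ and s fl+ br, are the parental types, so the F1 was s+ fl br+ / s fl+ br.
The two rarest classes, s+ fl br and s fl+ br+, are the double crossovers. Comparing them with the parentals, only the br allele has switched, so br is the middle locus and the order is fl – br – s.
Crossovers in the br–s interval produce the single-crossover classes s fl br+ and s+ fl+ br (69 + 51 = 120) plus the double crossovers (13).
RF(br–s) = (120 + 13) / 1200 = 133/1200 = 0.1108 → 11.1 m.u.

11.1 m.u.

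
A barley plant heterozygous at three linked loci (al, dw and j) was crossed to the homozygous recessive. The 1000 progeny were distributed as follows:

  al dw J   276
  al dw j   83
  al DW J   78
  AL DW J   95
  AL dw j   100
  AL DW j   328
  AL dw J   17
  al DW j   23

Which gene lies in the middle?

al

The two most frequent reciprocal classes, al dw J and AL DW j, are the parental types, so the F1 was al dw J / AL DW j.
The two rarest classes, AL dw J and al DW j, are the double crossovers. Comparing them with the parentals, only the al allele has switched, so al is the middle locus and the order is dw – al – j.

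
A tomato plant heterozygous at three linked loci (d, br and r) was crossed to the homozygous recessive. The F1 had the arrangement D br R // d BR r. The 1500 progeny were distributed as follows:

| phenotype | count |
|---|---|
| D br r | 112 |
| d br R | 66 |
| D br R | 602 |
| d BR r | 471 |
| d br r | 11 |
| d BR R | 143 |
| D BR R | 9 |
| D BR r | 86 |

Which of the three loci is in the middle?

The two rarest classes, D BR R and d br r, are the double crossovers. Comparing them with the parentals, only the br allele has switched, so br is the middle locus and the order is r – br – d.

br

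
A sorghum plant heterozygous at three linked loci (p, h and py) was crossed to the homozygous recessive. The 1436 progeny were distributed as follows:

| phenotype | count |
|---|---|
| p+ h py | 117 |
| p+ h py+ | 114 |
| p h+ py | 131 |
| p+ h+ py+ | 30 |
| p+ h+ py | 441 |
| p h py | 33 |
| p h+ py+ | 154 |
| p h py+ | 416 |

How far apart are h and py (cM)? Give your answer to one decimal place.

The two most frequent reciprocal classes, p+ h+ py and p h py+, are the parental types, so the F1 was p+ h+ py / p h py+.
The two rarest classes, p+ h+ py+ and p h py, are the double crossovers. Comparing them with the parentals, only the py allele has switched, so py is the middle locus and the order is h – py – p.
Crossovers in the h–py interval produce the single-crossover classes p+ h py and p h+ py+ (117 + 154 = 271) plus the double crossovers (63).
RF(h–py) = (271 + 63) / 1436 = 334/1436 = 0.2326 → 23.3 cM.

23.3 cM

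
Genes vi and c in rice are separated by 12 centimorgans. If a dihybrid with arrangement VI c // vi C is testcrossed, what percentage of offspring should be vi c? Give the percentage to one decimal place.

A map distance of 12 centimorgans corresponds to a recombination frequency of 0.120.
The F1 is VI c / vi C, so vi c is a recombinant gamete class with expected frequency r/2 = 0.120/2 = 0.0600.
That is 0.0600 = 6.0% of the progeny.

6.0%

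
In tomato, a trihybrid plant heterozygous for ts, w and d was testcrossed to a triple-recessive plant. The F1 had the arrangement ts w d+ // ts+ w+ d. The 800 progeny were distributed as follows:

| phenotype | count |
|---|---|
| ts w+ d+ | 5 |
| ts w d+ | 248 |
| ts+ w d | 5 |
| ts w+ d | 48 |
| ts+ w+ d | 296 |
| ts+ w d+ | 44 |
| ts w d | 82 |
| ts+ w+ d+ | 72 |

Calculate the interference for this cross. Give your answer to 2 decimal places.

0.52

The two rarest classes, ts w+ d+ and ts+ w d, are the double crossovers. Comparing them with the parentals, only the w allele has switched, so w is the middle locus and the order is d – w – ts.
d–w: (154 + 10)/800 = 0.2050; w–ts: (92 + 10)/800 = 0.1275.
Expected DCO frequency = 0.2050 × 0.1275 ≈ 0.02614; observed = 10/800 ≈ 0.01250.
Coefficient of coincidence = 0.01250/0.02614 ≈ 0.48; interference = 1 − 0.48 = 0.52.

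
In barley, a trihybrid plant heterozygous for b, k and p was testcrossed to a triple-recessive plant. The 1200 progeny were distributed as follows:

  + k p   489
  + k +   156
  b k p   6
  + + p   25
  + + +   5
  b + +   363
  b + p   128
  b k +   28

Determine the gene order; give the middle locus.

The two most frequent reciprocal classes, + k p and b + +, are the parental types, so the F1 was + k p / b + +.
The two rarest classes, b k p and + + +, are the double crossovers. Comparing them with the parentals, only the b allele has switched, so b is the middle locus and the order is p – b – k.

b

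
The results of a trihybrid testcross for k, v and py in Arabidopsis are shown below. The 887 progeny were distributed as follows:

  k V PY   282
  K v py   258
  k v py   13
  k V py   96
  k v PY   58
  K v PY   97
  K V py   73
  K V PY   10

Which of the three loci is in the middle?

k

The two most frequent reciprocal classes, K v py and k V PY, are the parental types, so the F1 was K v py / k V PY.
The two rarest classes, k v py and K V PY, are the double crossovers. Comparing them with the parentals, only the k allele has switched, so k is the middle locus and the order is py – k – v.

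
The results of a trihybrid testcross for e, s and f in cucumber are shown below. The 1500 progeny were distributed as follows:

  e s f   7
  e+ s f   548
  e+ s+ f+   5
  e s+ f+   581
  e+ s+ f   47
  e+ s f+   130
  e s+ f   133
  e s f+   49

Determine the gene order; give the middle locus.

e

The two most frequent reciprocal classes, e+ s f and e s+ f+, are the parental types, so the F1 was e+ s f / e s+ f+.
The two rarest classes, e s f and e+ s+ f+, are the double crossovers. Comparing them with the parentals, only the e allele has switched, so e is the middle locus and the order is f – e – s.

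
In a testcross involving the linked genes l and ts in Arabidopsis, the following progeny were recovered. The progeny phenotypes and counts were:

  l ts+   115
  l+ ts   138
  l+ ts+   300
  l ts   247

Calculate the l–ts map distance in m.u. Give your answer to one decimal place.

The two most frequent classes, l+ ts+ (300) and l ts (247), are the parental types, so the F1 was l+ ts+ / l ts.
The recombinant classes are l+ ts and l ts+: 138 + 115 = 253.
Recombination frequency = 253/800 = 0.3162 ≈ 31.6%, i.e. 31.6 m.u.

31.6 m.u.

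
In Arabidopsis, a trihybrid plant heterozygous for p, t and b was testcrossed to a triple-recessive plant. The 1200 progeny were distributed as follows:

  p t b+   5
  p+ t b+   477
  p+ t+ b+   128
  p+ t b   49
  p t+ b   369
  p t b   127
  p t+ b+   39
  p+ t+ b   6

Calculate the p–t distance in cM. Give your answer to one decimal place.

22.2 cM

The two most frequent reciprocal classes, p+ t b+ and p t+ b, are the parental types, so the F1 was p+ t b+ / p t+ b.
The two rarest classes, p t b+ and p+ t+ b, are the double crossovers. Comparing them with the parentals, only the p allele has switched, so p is the middle locus and the order is t – p – b.
Crossovers in the t–p interval produce the single-crossover classes p+ t+ b+ and p t b (128 + 127 = 255) plus the double crossovers (11).
RF(t–p) = (255 + 11) / 1200 = 266/1200 = 0.2217 → 22.2 cM.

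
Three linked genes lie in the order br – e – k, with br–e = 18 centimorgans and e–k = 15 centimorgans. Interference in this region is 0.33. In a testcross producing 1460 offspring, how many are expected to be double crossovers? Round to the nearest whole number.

26

Map distances give recombination frequencies of 0.180 and 0.150 for the two intervals.
With interference 0.33 (so coincidence = 0.67), expected double-crossover frequency = 0.180 × 0.150 × 0.67 = 0.01809.
Expected number = 0.01809 × 1460 = 26.41 ≈ 26.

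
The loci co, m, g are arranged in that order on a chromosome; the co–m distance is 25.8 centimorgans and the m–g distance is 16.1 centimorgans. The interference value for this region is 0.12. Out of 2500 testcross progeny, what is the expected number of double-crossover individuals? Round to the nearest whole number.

Map distances give recombination frequencies of 0.258 and 0.161 for the two intervals.
With interference 0.12 (so coincidence = 0.88), expected double-crossover frequency = 0.258 × 0.161 × 0.88 = 0.03655.
Expected number = 0.03655 × 2500 = 91.38 ≈ 91.

91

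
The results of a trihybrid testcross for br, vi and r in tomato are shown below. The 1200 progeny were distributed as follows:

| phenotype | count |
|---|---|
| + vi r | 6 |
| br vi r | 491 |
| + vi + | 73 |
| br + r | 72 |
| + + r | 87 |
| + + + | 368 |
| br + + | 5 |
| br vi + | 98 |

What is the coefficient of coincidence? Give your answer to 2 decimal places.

The two most frequent reciprocal classes, + + + and br vi r, are the parental types, so the F1 was + + + / br vi r.
The two rarest classes, br + + and + vi r, are the double crossovers. Comparing them with the parentals, only the br allele has switched, so br is the middle locus and the order is r – br – vi.
r–br: (185 + 11)/1200 = 0.1633; br–vi: (145 + 11)/1200 = 0.1300.
Expected DCO frequency = 0.1633 × 0.1300 ≈ 0.02123; observed = 11/1200 ≈ 0.00917.
Coefficient of coincidence = 0.00917/0.02123 ≈ 0.43.

0.43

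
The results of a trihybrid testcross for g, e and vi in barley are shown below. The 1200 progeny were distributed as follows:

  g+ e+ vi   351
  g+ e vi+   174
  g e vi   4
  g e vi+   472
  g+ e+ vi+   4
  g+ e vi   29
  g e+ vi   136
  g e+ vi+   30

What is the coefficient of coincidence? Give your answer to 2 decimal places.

The two most frequent reciprocal classes, g e vi+ and g+ e+ vi, are the parental types, so the F1 was g e vi+ / g+ e+ vi.
The two rarest classes, g e vi and g+ e+ vi+, are the double crossovers. Comparing them with the parentals, only the vi allele has switched, so vi is the middle locus and the order is g – vi – e.
g–vi: (310 + 8)/1200 = 0.2650; vi–e: (59 + 8)/1200 = 0.0558.
Expected DCO frequency = 0.2650 × 0.0558 ≈ 0.01479; observed = 8/1200 ≈ 0.00667.
Coefficient of coincidence = 0.00667/0.01479 ≈ 0.45.

0.45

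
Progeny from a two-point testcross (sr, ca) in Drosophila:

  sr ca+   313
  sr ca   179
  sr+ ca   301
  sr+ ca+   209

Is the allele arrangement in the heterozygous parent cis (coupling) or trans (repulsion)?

The two most frequent classes are sr+ ca (301) and sr ca+ (313); these are the parental (non-recombinant) types.
So the F1 carried sr+ ca on one chromosome and sr ca+ on the other — the recessive alleles are on opposite chromosomes (trans / repulsion).

trans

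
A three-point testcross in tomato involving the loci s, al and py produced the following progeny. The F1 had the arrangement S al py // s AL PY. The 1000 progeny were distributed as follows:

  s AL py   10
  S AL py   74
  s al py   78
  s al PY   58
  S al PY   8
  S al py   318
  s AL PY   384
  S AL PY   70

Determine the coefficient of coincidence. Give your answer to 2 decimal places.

The two rarest classes, S al PY and s AL py, are the double crossovers. Comparing them with the parentals, only the py allele has switched, so py is the middle locus and the order is s – py – al.
s–py: (148 + 18)/1000 = 0.1660; py–al: (132 + 18)/1000 = 0.1500.
Expected DCO frequency = 0.1660 × 0.1500 ≈ 0.02490; observed = 18/1000 ≈ 0.01800.
Coefficient of coincidence = 0.01800/0.02490 ≈ 0.72.

0.72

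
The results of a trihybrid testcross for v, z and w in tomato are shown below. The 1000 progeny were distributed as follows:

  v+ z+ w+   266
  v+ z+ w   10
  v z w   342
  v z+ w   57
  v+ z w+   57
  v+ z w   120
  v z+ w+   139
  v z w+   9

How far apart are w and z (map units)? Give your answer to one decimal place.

13.3 map units

The two most frequent reciprocal classes, v z w and v+ z+ w+, are the parental types, so the F1 was v z w / v+ z+ w+.
The two rarest classes, v z w+ and v+ z+ w, are the double crossovers. Comparing them with the parentals, only the w allele has switched, so w is the middle locus and the order is v – w – z.
Crossovers in the w–z interval produce the single-crossover classes v z+ w and v+ z w+ (57 + 57 = 114) plus the double crossovers (19).
RF(w–z) = (114 + 19) / 1000 = 133/1000 = 0.1330 → 13.3 map units.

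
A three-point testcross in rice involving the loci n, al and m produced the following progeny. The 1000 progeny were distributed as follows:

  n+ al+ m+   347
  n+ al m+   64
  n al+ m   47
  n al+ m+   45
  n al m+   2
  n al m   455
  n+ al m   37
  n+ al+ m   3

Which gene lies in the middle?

m

The two most frequent reciprocal classes, n al m and n+ al+ m+, are the parental types, so the F1 was n al m / n+ al+ m+.
The two rarest classes, n al m+ and n+ al+ m, are the double crossovers. Comparing them with the parentals, only the m allele has switched, so m is the middle locus and the order is al – m – n.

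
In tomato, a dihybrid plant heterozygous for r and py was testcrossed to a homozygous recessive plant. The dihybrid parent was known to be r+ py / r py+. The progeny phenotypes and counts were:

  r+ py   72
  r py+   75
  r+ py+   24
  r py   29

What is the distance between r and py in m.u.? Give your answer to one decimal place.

26.5 m.u.

The recombinant classes are r+ py+ and r py: 24 + 29 = 53.
Recombination frequency = 53/200 = 0.2650 ≈ 26.5%, i.e. 26.5 m.u.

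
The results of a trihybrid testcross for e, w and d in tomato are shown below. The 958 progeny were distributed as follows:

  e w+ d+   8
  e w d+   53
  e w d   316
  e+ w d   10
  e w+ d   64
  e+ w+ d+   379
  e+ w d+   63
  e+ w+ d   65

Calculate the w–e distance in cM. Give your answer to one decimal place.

15.1 cM

The two most frequent reciprocal classes, e+ w+ d+ and e w d, are the parental types, so the F1 was e+ w+ d+ / e w d.
The two rarest classes, e w+ d+ and e+ w d, are the double crossovers. Comparing them with the parentals, only the e allele has switched, so e is the middle locus and the order is w – e – d.
Crossovers in the w–e interval produce the single-crossover classes e+ w d+ and e w+ d (63 + 64 = 127) plus the double crossovers (18).
RF(w–e) = (127 + 18) / 958 = 145/958 = 0.1514 → 15.1 cM.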